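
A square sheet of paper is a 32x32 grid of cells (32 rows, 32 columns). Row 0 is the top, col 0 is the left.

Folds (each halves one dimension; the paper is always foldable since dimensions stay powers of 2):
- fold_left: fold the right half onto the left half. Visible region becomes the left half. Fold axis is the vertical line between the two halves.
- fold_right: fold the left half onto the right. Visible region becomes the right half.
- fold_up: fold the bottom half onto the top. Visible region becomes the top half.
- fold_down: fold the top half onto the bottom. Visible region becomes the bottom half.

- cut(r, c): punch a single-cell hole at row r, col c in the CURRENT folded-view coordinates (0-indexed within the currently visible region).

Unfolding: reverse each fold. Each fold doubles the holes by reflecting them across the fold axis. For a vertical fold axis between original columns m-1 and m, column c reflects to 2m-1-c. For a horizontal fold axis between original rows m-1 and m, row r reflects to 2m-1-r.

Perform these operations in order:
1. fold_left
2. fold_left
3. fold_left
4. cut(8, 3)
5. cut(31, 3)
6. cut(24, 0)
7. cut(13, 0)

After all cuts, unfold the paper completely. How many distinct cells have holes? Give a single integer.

Op 1 fold_left: fold axis v@16; visible region now rows[0,32) x cols[0,16) = 32x16
Op 2 fold_left: fold axis v@8; visible region now rows[0,32) x cols[0,8) = 32x8
Op 3 fold_left: fold axis v@4; visible region now rows[0,32) x cols[0,4) = 32x4
Op 4 cut(8, 3): punch at orig (8,3); cuts so far [(8, 3)]; region rows[0,32) x cols[0,4) = 32x4
Op 5 cut(31, 3): punch at orig (31,3); cuts so far [(8, 3), (31, 3)]; region rows[0,32) x cols[0,4) = 32x4
Op 6 cut(24, 0): punch at orig (24,0); cuts so far [(8, 3), (24, 0), (31, 3)]; region rows[0,32) x cols[0,4) = 32x4
Op 7 cut(13, 0): punch at orig (13,0); cuts so far [(8, 3), (13, 0), (24, 0), (31, 3)]; region rows[0,32) x cols[0,4) = 32x4
Unfold 1 (reflect across v@4): 8 holes -> [(8, 3), (8, 4), (13, 0), (13, 7), (24, 0), (24, 7), (31, 3), (31, 4)]
Unfold 2 (reflect across v@8): 16 holes -> [(8, 3), (8, 4), (8, 11), (8, 12), (13, 0), (13, 7), (13, 8), (13, 15), (24, 0), (24, 7), (24, 8), (24, 15), (31, 3), (31, 4), (31, 11), (31, 12)]
Unfold 3 (reflect across v@16): 32 holes -> [(8, 3), (8, 4), (8, 11), (8, 12), (8, 19), (8, 20), (8, 27), (8, 28), (13, 0), (13, 7), (13, 8), (13, 15), (13, 16), (13, 23), (13, 24), (13, 31), (24, 0), (24, 7), (24, 8), (24, 15), (24, 16), (24, 23), (24, 24), (24, 31), (31, 3), (31, 4), (31, 11), (31, 12), (31, 19), (31, 20), (31, 27), (31, 28)]

Answer: 32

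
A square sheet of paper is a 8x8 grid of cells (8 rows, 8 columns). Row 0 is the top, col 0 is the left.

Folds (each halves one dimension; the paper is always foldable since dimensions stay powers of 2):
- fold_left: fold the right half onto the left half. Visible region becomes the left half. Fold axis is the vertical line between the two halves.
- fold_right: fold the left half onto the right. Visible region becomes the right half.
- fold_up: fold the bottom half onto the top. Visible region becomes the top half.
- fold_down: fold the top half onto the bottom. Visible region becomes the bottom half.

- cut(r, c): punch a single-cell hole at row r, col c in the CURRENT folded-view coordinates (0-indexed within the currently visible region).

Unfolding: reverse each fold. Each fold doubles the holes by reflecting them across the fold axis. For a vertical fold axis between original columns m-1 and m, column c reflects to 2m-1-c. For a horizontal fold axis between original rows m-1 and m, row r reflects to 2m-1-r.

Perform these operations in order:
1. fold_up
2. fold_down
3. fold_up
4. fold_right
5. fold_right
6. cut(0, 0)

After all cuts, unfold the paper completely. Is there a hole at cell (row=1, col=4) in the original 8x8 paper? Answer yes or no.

Answer: no

Derivation:
Op 1 fold_up: fold axis h@4; visible region now rows[0,4) x cols[0,8) = 4x8
Op 2 fold_down: fold axis h@2; visible region now rows[2,4) x cols[0,8) = 2x8
Op 3 fold_up: fold axis h@3; visible region now rows[2,3) x cols[0,8) = 1x8
Op 4 fold_right: fold axis v@4; visible region now rows[2,3) x cols[4,8) = 1x4
Op 5 fold_right: fold axis v@6; visible region now rows[2,3) x cols[6,8) = 1x2
Op 6 cut(0, 0): punch at orig (2,6); cuts so far [(2, 6)]; region rows[2,3) x cols[6,8) = 1x2
Unfold 1 (reflect across v@6): 2 holes -> [(2, 5), (2, 6)]
Unfold 2 (reflect across v@4): 4 holes -> [(2, 1), (2, 2), (2, 5), (2, 6)]
Unfold 3 (reflect across h@3): 8 holes -> [(2, 1), (2, 2), (2, 5), (2, 6), (3, 1), (3, 2), (3, 5), (3, 6)]
Unfold 4 (reflect across h@2): 16 holes -> [(0, 1), (0, 2), (0, 5), (0, 6), (1, 1), (1, 2), (1, 5), (1, 6), (2, 1), (2, 2), (2, 5), (2, 6), (3, 1), (3, 2), (3, 5), (3, 6)]
Unfold 5 (reflect across h@4): 32 holes -> [(0, 1), (0, 2), (0, 5), (0, 6), (1, 1), (1, 2), (1, 5), (1, 6), (2, 1), (2, 2), (2, 5), (2, 6), (3, 1), (3, 2), (3, 5), (3, 6), (4, 1), (4, 2), (4, 5), (4, 6), (5, 1), (5, 2), (5, 5), (5, 6), (6, 1), (6, 2), (6, 5), (6, 6), (7, 1), (7, 2), (7, 5), (7, 6)]
Holes: [(0, 1), (0, 2), (0, 5), (0, 6), (1, 1), (1, 2), (1, 5), (1, 6), (2, 1), (2, 2), (2, 5), (2, 6), (3, 1), (3, 2), (3, 5), (3, 6), (4, 1), (4, 2), (4, 5), (4, 6), (5, 1), (5, 2), (5, 5), (5, 6), (6, 1), (6, 2), (6, 5), (6, 6), (7, 1), (7, 2), (7, 5), (7, 6)]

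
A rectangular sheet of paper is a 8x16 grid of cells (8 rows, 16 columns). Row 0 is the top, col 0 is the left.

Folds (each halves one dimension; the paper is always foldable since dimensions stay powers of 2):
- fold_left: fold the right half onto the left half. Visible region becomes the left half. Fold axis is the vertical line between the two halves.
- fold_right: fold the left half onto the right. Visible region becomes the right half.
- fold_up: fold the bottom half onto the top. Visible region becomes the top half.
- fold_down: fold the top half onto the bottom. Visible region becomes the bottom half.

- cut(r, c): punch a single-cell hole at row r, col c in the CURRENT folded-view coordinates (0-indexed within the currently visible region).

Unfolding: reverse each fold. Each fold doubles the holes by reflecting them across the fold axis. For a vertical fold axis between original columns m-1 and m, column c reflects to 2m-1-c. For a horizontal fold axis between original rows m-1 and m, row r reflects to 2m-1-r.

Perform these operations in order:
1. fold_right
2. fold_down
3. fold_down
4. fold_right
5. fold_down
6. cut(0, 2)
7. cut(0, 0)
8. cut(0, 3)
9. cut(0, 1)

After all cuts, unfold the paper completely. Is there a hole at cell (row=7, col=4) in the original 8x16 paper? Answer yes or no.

Op 1 fold_right: fold axis v@8; visible region now rows[0,8) x cols[8,16) = 8x8
Op 2 fold_down: fold axis h@4; visible region now rows[4,8) x cols[8,16) = 4x8
Op 3 fold_down: fold axis h@6; visible region now rows[6,8) x cols[8,16) = 2x8
Op 4 fold_right: fold axis v@12; visible region now rows[6,8) x cols[12,16) = 2x4
Op 5 fold_down: fold axis h@7; visible region now rows[7,8) x cols[12,16) = 1x4
Op 6 cut(0, 2): punch at orig (7,14); cuts so far [(7, 14)]; region rows[7,8) x cols[12,16) = 1x4
Op 7 cut(0, 0): punch at orig (7,12); cuts so far [(7, 12), (7, 14)]; region rows[7,8) x cols[12,16) = 1x4
Op 8 cut(0, 3): punch at orig (7,15); cuts so far [(7, 12), (7, 14), (7, 15)]; region rows[7,8) x cols[12,16) = 1x4
Op 9 cut(0, 1): punch at orig (7,13); cuts so far [(7, 12), (7, 13), (7, 14), (7, 15)]; region rows[7,8) x cols[12,16) = 1x4
Unfold 1 (reflect across h@7): 8 holes -> [(6, 12), (6, 13), (6, 14), (6, 15), (7, 12), (7, 13), (7, 14), (7, 15)]
Unfold 2 (reflect across v@12): 16 holes -> [(6, 8), (6, 9), (6, 10), (6, 11), (6, 12), (6, 13), (6, 14), (6, 15), (7, 8), (7, 9), (7, 10), (7, 11), (7, 12), (7, 13), (7, 14), (7, 15)]
Unfold 3 (reflect across h@6): 32 holes -> [(4, 8), (4, 9), (4, 10), (4, 11), (4, 12), (4, 13), (4, 14), (4, 15), (5, 8), (5, 9), (5, 10), (5, 11), (5, 12), (5, 13), (5, 14), (5, 15), (6, 8), (6, 9), (6, 10), (6, 11), (6, 12), (6, 13), (6, 14), (6, 15), (7, 8), (7, 9), (7, 10), (7, 11), (7, 12), (7, 13), (7, 14), (7, 15)]
Unfold 4 (reflect across h@4): 64 holes -> [(0, 8), (0, 9), (0, 10), (0, 11), (0, 12), (0, 13), (0, 14), (0, 15), (1, 8), (1, 9), (1, 10), (1, 11), (1, 12), (1, 13), (1, 14), (1, 15), (2, 8), (2, 9), (2, 10), (2, 11), (2, 12), (2, 13), (2, 14), (2, 15), (3, 8), (3, 9), (3, 10), (3, 11), (3, 12), (3, 13), (3, 14), (3, 15), (4, 8), (4, 9), (4, 10), (4, 11), (4, 12), (4, 13), (4, 14), (4, 15), (5, 8), (5, 9), (5, 10), (5, 11), (5, 12), (5, 13), (5, 14), (5, 15), (6, 8), (6, 9), (6, 10), (6, 11), (6, 12), (6, 13), (6, 14), (6, 15), (7, 8), (7, 9), (7, 10), (7, 11), (7, 12), (7, 13), (7, 14), (7, 15)]
Unfold 5 (reflect across v@8): 128 holes -> [(0, 0), (0, 1), (0, 2), (0, 3), (0, 4), (0, 5), (0, 6), (0, 7), (0, 8), (0, 9), (0, 10), (0, 11), (0, 12), (0, 13), (0, 14), (0, 15), (1, 0), (1, 1), (1, 2), (1, 3), (1, 4), (1, 5), (1, 6), (1, 7), (1, 8), (1, 9), (1, 10), (1, 11), (1, 12), (1, 13), (1, 14), (1, 15), (2, 0), (2, 1), (2, 2), (2, 3), (2, 4), (2, 5), (2, 6), (2, 7), (2, 8), (2, 9), (2, 10), (2, 11), (2, 12), (2, 13), (2, 14), (2, 15), (3, 0), (3, 1), (3, 2), (3, 3), (3, 4), (3, 5), (3, 6), (3, 7), (3, 8), (3, 9), (3, 10), (3, 11), (3, 12), (3, 13), (3, 14), (3, 15), (4, 0), (4, 1), (4, 2), (4, 3), (4, 4), (4, 5), (4, 6), (4, 7), (4, 8), (4, 9), (4, 10), (4, 11), (4, 12), (4, 13), (4, 14), (4, 15), (5, 0), (5, 1), (5, 2), (5, 3), (5, 4), (5, 5), (5, 6), (5, 7), (5, 8), (5, 9), (5, 10), (5, 11), (5, 12), (5, 13), (5, 14), (5, 15), (6, 0), (6, 1), (6, 2), (6, 3), (6, 4), (6, 5), (6, 6), (6, 7), (6, 8), (6, 9), (6, 10), (6, 11), (6, 12), (6, 13), (6, 14), (6, 15), (7, 0), (7, 1), (7, 2), (7, 3), (7, 4), (7, 5), (7, 6), (7, 7), (7, 8), (7, 9), (7, 10), (7, 11), (7, 12), (7, 13), (7, 14), (7, 15)]
Holes: [(0, 0), (0, 1), (0, 2), (0, 3), (0, 4), (0, 5), (0, 6), (0, 7), (0, 8), (0, 9), (0, 10), (0, 11), (0, 12), (0, 13), (0, 14), (0, 15), (1, 0), (1, 1), (1, 2), (1, 3), (1, 4), (1, 5), (1, 6), (1, 7), (1, 8), (1, 9), (1, 10), (1, 11), (1, 12), (1, 13), (1, 14), (1, 15), (2, 0), (2, 1), (2, 2), (2, 3), (2, 4), (2, 5), (2, 6), (2, 7), (2, 8), (2, 9), (2, 10), (2, 11), (2, 12), (2, 13), (2, 14), (2, 15), (3, 0), (3, 1), (3, 2), (3, 3), (3, 4), (3, 5), (3, 6), (3, 7), (3, 8), (3, 9), (3, 10), (3, 11), (3, 12), (3, 13), (3, 14), (3, 15), (4, 0), (4, 1), (4, 2), (4, 3), (4, 4), (4, 5), (4, 6), (4, 7), (4, 8), (4, 9), (4, 10), (4, 11), (4, 12), (4, 13), (4, 14), (4, 15), (5, 0), (5, 1), (5, 2), (5, 3), (5, 4), (5, 5), (5, 6), (5, 7), (5, 8), (5, 9), (5, 10), (5, 11), (5, 12), (5, 13), (5, 14), (5, 15), (6, 0), (6, 1), (6, 2), (6, 3), (6, 4), (6, 5), (6, 6), (6, 7), (6, 8), (6, 9), (6, 10), (6, 11), (6, 12), (6, 13), (6, 14), (6, 15), (7, 0), (7, 1), (7, 2), (7, 3), (7, 4), (7, 5), (7, 6), (7, 7), (7, 8), (7, 9), (7, 10), (7, 11), (7, 12), (7, 13), (7, 14), (7, 15)]

Answer: yes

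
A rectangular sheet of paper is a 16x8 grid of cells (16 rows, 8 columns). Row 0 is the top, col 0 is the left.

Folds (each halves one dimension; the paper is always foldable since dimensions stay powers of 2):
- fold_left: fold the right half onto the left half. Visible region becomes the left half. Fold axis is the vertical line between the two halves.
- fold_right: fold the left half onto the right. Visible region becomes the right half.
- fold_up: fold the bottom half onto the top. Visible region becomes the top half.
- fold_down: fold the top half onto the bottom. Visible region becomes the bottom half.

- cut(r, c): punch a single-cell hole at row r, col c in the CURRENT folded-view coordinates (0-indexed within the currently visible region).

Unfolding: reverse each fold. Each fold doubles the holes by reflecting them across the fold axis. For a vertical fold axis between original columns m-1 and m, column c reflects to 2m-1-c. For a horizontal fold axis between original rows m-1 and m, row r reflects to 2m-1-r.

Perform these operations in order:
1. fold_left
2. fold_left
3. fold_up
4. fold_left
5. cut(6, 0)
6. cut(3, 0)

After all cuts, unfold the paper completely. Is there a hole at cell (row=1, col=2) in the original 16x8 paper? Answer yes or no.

Answer: no

Derivation:
Op 1 fold_left: fold axis v@4; visible region now rows[0,16) x cols[0,4) = 16x4
Op 2 fold_left: fold axis v@2; visible region now rows[0,16) x cols[0,2) = 16x2
Op 3 fold_up: fold axis h@8; visible region now rows[0,8) x cols[0,2) = 8x2
Op 4 fold_left: fold axis v@1; visible region now rows[0,8) x cols[0,1) = 8x1
Op 5 cut(6, 0): punch at orig (6,0); cuts so far [(6, 0)]; region rows[0,8) x cols[0,1) = 8x1
Op 6 cut(3, 0): punch at orig (3,0); cuts so far [(3, 0), (6, 0)]; region rows[0,8) x cols[0,1) = 8x1
Unfold 1 (reflect across v@1): 4 holes -> [(3, 0), (3, 1), (6, 0), (6, 1)]
Unfold 2 (reflect across h@8): 8 holes -> [(3, 0), (3, 1), (6, 0), (6, 1), (9, 0), (9, 1), (12, 0), (12, 1)]
Unfold 3 (reflect across v@2): 16 holes -> [(3, 0), (3, 1), (3, 2), (3, 3), (6, 0), (6, 1), (6, 2), (6, 3), (9, 0), (9, 1), (9, 2), (9, 3), (12, 0), (12, 1), (12, 2), (12, 3)]
Unfold 4 (reflect across v@4): 32 holes -> [(3, 0), (3, 1), (3, 2), (3, 3), (3, 4), (3, 5), (3, 6), (3, 7), (6, 0), (6, 1), (6, 2), (6, 3), (6, 4), (6, 5), (6, 6), (6, 7), (9, 0), (9, 1), (9, 2), (9, 3), (9, 4), (9, 5), (9, 6), (9, 7), (12, 0), (12, 1), (12, 2), (12, 3), (12, 4), (12, 5), (12, 6), (12, 7)]
Holes: [(3, 0), (3, 1), (3, 2), (3, 3), (3, 4), (3, 5), (3, 6), (3, 7), (6, 0), (6, 1), (6, 2), (6, 3), (6, 4), (6, 5), (6, 6), (6, 7), (9, 0), (9, 1), (9, 2), (9, 3), (9, 4), (9, 5), (9, 6), (9, 7), (12, 0), (12, 1), (12, 2), (12, 3), (12, 4), (12, 5), (12, 6), (12, 7)]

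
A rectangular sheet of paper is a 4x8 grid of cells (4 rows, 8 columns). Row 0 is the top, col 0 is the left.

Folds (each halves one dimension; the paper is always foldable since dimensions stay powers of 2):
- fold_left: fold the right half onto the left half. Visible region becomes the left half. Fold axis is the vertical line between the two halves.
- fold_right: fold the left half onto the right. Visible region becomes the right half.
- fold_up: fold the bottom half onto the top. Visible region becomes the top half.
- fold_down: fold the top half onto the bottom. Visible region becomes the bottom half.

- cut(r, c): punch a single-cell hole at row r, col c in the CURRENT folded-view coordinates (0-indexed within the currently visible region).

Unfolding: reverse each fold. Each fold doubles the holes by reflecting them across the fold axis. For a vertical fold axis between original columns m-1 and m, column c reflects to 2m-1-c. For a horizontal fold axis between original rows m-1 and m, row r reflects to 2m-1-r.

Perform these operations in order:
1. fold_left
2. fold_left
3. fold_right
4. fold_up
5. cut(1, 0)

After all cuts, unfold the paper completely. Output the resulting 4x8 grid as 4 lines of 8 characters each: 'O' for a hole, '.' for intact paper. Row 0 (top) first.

Op 1 fold_left: fold axis v@4; visible region now rows[0,4) x cols[0,4) = 4x4
Op 2 fold_left: fold axis v@2; visible region now rows[0,4) x cols[0,2) = 4x2
Op 3 fold_right: fold axis v@1; visible region now rows[0,4) x cols[1,2) = 4x1
Op 4 fold_up: fold axis h@2; visible region now rows[0,2) x cols[1,2) = 2x1
Op 5 cut(1, 0): punch at orig (1,1); cuts so far [(1, 1)]; region rows[0,2) x cols[1,2) = 2x1
Unfold 1 (reflect across h@2): 2 holes -> [(1, 1), (2, 1)]
Unfold 2 (reflect across v@1): 4 holes -> [(1, 0), (1, 1), (2, 0), (2, 1)]
Unfold 3 (reflect across v@2): 8 holes -> [(1, 0), (1, 1), (1, 2), (1, 3), (2, 0), (2, 1), (2, 2), (2, 3)]
Unfold 4 (reflect across v@4): 16 holes -> [(1, 0), (1, 1), (1, 2), (1, 3), (1, 4), (1, 5), (1, 6), (1, 7), (2, 0), (2, 1), (2, 2), (2, 3), (2, 4), (2, 5), (2, 6), (2, 7)]

Answer: ........
OOOOOOOO
OOOOOOOO
........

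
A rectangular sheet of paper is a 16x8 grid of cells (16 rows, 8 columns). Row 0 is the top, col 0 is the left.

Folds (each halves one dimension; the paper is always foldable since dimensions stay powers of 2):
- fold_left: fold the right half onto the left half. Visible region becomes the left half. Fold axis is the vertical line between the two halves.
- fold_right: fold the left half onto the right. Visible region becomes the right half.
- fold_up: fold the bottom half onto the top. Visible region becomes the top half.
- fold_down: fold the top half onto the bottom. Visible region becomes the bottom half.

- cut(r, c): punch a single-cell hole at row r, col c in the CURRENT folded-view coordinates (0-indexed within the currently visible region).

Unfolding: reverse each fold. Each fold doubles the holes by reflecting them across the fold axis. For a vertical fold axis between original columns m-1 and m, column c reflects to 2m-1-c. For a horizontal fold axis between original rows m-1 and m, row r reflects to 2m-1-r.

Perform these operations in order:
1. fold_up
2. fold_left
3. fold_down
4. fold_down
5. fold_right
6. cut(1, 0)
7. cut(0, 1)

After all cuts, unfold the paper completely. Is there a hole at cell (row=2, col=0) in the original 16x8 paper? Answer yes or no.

Op 1 fold_up: fold axis h@8; visible region now rows[0,8) x cols[0,8) = 8x8
Op 2 fold_left: fold axis v@4; visible region now rows[0,8) x cols[0,4) = 8x4
Op 3 fold_down: fold axis h@4; visible region now rows[4,8) x cols[0,4) = 4x4
Op 4 fold_down: fold axis h@6; visible region now rows[6,8) x cols[0,4) = 2x4
Op 5 fold_right: fold axis v@2; visible region now rows[6,8) x cols[2,4) = 2x2
Op 6 cut(1, 0): punch at orig (7,2); cuts so far [(7, 2)]; region rows[6,8) x cols[2,4) = 2x2
Op 7 cut(0, 1): punch at orig (6,3); cuts so far [(6, 3), (7, 2)]; region rows[6,8) x cols[2,4) = 2x2
Unfold 1 (reflect across v@2): 4 holes -> [(6, 0), (6, 3), (7, 1), (7, 2)]
Unfold 2 (reflect across h@6): 8 holes -> [(4, 1), (4, 2), (5, 0), (5, 3), (6, 0), (6, 3), (7, 1), (7, 2)]
Unfold 3 (reflect across h@4): 16 holes -> [(0, 1), (0, 2), (1, 0), (1, 3), (2, 0), (2, 3), (3, 1), (3, 2), (4, 1), (4, 2), (5, 0), (5, 3), (6, 0), (6, 3), (7, 1), (7, 2)]
Unfold 4 (reflect across v@4): 32 holes -> [(0, 1), (0, 2), (0, 5), (0, 6), (1, 0), (1, 3), (1, 4), (1, 7), (2, 0), (2, 3), (2, 4), (2, 7), (3, 1), (3, 2), (3, 5), (3, 6), (4, 1), (4, 2), (4, 5), (4, 6), (5, 0), (5, 3), (5, 4), (5, 7), (6, 0), (6, 3), (6, 4), (6, 7), (7, 1), (7, 2), (7, 5), (7, 6)]
Unfold 5 (reflect across h@8): 64 holes -> [(0, 1), (0, 2), (0, 5), (0, 6), (1, 0), (1, 3), (1, 4), (1, 7), (2, 0), (2, 3), (2, 4), (2, 7), (3, 1), (3, 2), (3, 5), (3, 6), (4, 1), (4, 2), (4, 5), (4, 6), (5, 0), (5, 3), (5, 4), (5, 7), (6, 0), (6, 3), (6, 4), (6, 7), (7, 1), (7, 2), (7, 5), (7, 6), (8, 1), (8, 2), (8, 5), (8, 6), (9, 0), (9, 3), (9, 4), (9, 7), (10, 0), (10, 3), (10, 4), (10, 7), (11, 1), (11, 2), (11, 5), (11, 6), (12, 1), (12, 2), (12, 5), (12, 6), (13, 0), (13, 3), (13, 4), (13, 7), (14, 0), (14, 3), (14, 4), (14, 7), (15, 1), (15, 2), (15, 5), (15, 6)]
Holes: [(0, 1), (0, 2), (0, 5), (0, 6), (1, 0), (1, 3), (1, 4), (1, 7), (2, 0), (2, 3), (2, 4), (2, 7), (3, 1), (3, 2), (3, 5), (3, 6), (4, 1), (4, 2), (4, 5), (4, 6), (5, 0), (5, 3), (5, 4), (5, 7), (6, 0), (6, 3), (6, 4), (6, 7), (7, 1), (7, 2), (7, 5), (7, 6), (8, 1), (8, 2), (8, 5), (8, 6), (9, 0), (9, 3), (9, 4), (9, 7), (10, 0), (10, 3), (10, 4), (10, 7), (11, 1), (11, 2), (11, 5), (11, 6), (12, 1), (12, 2), (12, 5), (12, 6), (13, 0), (13, 3), (13, 4), (13, 7), (14, 0), (14, 3), (14, 4), (14, 7), (15, 1), (15, 2), (15, 5), (15, 6)]

Answer: yes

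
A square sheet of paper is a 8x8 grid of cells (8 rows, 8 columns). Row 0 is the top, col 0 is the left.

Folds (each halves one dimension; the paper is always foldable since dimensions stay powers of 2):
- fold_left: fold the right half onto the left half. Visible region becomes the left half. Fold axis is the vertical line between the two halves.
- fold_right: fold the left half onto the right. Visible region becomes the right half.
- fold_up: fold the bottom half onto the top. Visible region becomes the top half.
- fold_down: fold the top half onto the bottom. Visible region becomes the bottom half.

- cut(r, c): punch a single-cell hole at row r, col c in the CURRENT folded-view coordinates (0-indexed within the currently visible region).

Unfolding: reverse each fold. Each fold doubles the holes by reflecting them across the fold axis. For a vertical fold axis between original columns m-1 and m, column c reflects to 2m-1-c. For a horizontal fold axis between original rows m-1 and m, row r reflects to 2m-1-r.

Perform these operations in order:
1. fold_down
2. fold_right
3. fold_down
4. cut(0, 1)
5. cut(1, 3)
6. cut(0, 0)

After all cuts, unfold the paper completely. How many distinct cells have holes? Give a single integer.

Op 1 fold_down: fold axis h@4; visible region now rows[4,8) x cols[0,8) = 4x8
Op 2 fold_right: fold axis v@4; visible region now rows[4,8) x cols[4,8) = 4x4
Op 3 fold_down: fold axis h@6; visible region now rows[6,8) x cols[4,8) = 2x4
Op 4 cut(0, 1): punch at orig (6,5); cuts so far [(6, 5)]; region rows[6,8) x cols[4,8) = 2x4
Op 5 cut(1, 3): punch at orig (7,7); cuts so far [(6, 5), (7, 7)]; region rows[6,8) x cols[4,8) = 2x4
Op 6 cut(0, 0): punch at orig (6,4); cuts so far [(6, 4), (6, 5), (7, 7)]; region rows[6,8) x cols[4,8) = 2x4
Unfold 1 (reflect across h@6): 6 holes -> [(4, 7), (5, 4), (5, 5), (6, 4), (6, 5), (7, 7)]
Unfold 2 (reflect across v@4): 12 holes -> [(4, 0), (4, 7), (5, 2), (5, 3), (5, 4), (5, 5), (6, 2), (6, 3), (6, 4), (6, 5), (7, 0), (7, 7)]
Unfold 3 (reflect across h@4): 24 holes -> [(0, 0), (0, 7), (1, 2), (1, 3), (1, 4), (1, 5), (2, 2), (2, 3), (2, 4), (2, 5), (3, 0), (3, 7), (4, 0), (4, 7), (5, 2), (5, 3), (5, 4), (5, 5), (6, 2), (6, 3), (6, 4), (6, 5), (7, 0), (7, 7)]

Answer: 24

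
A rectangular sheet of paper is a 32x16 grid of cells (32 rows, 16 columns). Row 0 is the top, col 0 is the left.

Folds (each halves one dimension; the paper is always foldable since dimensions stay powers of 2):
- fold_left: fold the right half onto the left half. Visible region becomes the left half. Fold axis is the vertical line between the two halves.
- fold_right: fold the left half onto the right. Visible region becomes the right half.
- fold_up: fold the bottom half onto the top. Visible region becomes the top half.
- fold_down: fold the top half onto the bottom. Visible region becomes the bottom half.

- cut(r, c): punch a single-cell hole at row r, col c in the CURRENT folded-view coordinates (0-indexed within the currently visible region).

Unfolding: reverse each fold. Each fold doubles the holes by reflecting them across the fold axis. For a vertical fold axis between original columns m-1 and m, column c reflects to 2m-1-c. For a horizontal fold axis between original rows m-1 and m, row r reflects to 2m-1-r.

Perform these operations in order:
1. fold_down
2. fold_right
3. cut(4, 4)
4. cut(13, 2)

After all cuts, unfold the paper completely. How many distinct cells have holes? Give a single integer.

Op 1 fold_down: fold axis h@16; visible region now rows[16,32) x cols[0,16) = 16x16
Op 2 fold_right: fold axis v@8; visible region now rows[16,32) x cols[8,16) = 16x8
Op 3 cut(4, 4): punch at orig (20,12); cuts so far [(20, 12)]; region rows[16,32) x cols[8,16) = 16x8
Op 4 cut(13, 2): punch at orig (29,10); cuts so far [(20, 12), (29, 10)]; region rows[16,32) x cols[8,16) = 16x8
Unfold 1 (reflect across v@8): 4 holes -> [(20, 3), (20, 12), (29, 5), (29, 10)]
Unfold 2 (reflect across h@16): 8 holes -> [(2, 5), (2, 10), (11, 3), (11, 12), (20, 3), (20, 12), (29, 5), (29, 10)]

Answer: 8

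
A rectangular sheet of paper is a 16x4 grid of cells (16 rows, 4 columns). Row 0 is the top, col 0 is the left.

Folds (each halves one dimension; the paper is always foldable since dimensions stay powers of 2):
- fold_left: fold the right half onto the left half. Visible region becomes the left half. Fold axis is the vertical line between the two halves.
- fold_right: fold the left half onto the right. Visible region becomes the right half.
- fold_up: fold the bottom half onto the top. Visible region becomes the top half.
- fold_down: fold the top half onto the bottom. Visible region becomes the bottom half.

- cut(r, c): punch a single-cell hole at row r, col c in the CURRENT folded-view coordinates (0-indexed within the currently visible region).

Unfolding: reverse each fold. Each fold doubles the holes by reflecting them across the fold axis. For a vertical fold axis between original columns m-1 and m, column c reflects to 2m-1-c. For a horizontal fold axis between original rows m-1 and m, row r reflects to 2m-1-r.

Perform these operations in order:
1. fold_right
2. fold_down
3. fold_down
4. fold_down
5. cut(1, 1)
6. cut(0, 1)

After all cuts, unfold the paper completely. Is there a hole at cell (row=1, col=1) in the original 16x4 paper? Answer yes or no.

Answer: no

Derivation:
Op 1 fold_right: fold axis v@2; visible region now rows[0,16) x cols[2,4) = 16x2
Op 2 fold_down: fold axis h@8; visible region now rows[8,16) x cols[2,4) = 8x2
Op 3 fold_down: fold axis h@12; visible region now rows[12,16) x cols[2,4) = 4x2
Op 4 fold_down: fold axis h@14; visible region now rows[14,16) x cols[2,4) = 2x2
Op 5 cut(1, 1): punch at orig (15,3); cuts so far [(15, 3)]; region rows[14,16) x cols[2,4) = 2x2
Op 6 cut(0, 1): punch at orig (14,3); cuts so far [(14, 3), (15, 3)]; region rows[14,16) x cols[2,4) = 2x2
Unfold 1 (reflect across h@14): 4 holes -> [(12, 3), (13, 3), (14, 3), (15, 3)]
Unfold 2 (reflect across h@12): 8 holes -> [(8, 3), (9, 3), (10, 3), (11, 3), (12, 3), (13, 3), (14, 3), (15, 3)]
Unfold 3 (reflect across h@8): 16 holes -> [(0, 3), (1, 3), (2, 3), (3, 3), (4, 3), (5, 3), (6, 3), (7, 3), (8, 3), (9, 3), (10, 3), (11, 3), (12, 3), (13, 3), (14, 3), (15, 3)]
Unfold 4 (reflect across v@2): 32 holes -> [(0, 0), (0, 3), (1, 0), (1, 3), (2, 0), (2, 3), (3, 0), (3, 3), (4, 0), (4, 3), (5, 0), (5, 3), (6, 0), (6, 3), (7, 0), (7, 3), (8, 0), (8, 3), (9, 0), (9, 3), (10, 0), (10, 3), (11, 0), (11, 3), (12, 0), (12, 3), (13, 0), (13, 3), (14, 0), (14, 3), (15, 0), (15, 3)]
Holes: [(0, 0), (0, 3), (1, 0), (1, 3), (2, 0), (2, 3), (3, 0), (3, 3), (4, 0), (4, 3), (5, 0), (5, 3), (6, 0), (6, 3), (7, 0), (7, 3), (8, 0), (8, 3), (9, 0), (9, 3), (10, 0), (10, 3), (11, 0), (11, 3), (12, 0), (12, 3), (13, 0), (13, 3), (14, 0), (14, 3), (15, 0), (15, 3)]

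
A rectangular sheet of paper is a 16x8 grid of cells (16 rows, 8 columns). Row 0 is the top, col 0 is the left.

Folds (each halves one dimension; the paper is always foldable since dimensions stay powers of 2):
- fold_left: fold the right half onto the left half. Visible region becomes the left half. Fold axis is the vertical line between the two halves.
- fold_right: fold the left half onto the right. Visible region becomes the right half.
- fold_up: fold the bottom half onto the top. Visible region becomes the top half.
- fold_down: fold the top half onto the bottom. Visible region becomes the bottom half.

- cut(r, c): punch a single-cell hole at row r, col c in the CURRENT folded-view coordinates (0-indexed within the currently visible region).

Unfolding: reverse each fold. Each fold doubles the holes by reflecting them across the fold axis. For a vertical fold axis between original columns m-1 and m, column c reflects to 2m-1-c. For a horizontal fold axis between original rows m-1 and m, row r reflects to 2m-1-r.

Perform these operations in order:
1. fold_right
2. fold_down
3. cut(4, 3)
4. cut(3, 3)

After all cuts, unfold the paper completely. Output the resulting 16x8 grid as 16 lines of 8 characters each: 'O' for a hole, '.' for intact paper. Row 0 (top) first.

Answer: ........
........
........
O......O
O......O
........
........
........
........
........
........
O......O
O......O
........
........
........

Derivation:
Op 1 fold_right: fold axis v@4; visible region now rows[0,16) x cols[4,8) = 16x4
Op 2 fold_down: fold axis h@8; visible region now rows[8,16) x cols[4,8) = 8x4
Op 3 cut(4, 3): punch at orig (12,7); cuts so far [(12, 7)]; region rows[8,16) x cols[4,8) = 8x4
Op 4 cut(3, 3): punch at orig (11,7); cuts so far [(11, 7), (12, 7)]; region rows[8,16) x cols[4,8) = 8x4
Unfold 1 (reflect across h@8): 4 holes -> [(3, 7), (4, 7), (11, 7), (12, 7)]
Unfold 2 (reflect across v@4): 8 holes -> [(3, 0), (3, 7), (4, 0), (4, 7), (11, 0), (11, 7), (12, 0), (12, 7)]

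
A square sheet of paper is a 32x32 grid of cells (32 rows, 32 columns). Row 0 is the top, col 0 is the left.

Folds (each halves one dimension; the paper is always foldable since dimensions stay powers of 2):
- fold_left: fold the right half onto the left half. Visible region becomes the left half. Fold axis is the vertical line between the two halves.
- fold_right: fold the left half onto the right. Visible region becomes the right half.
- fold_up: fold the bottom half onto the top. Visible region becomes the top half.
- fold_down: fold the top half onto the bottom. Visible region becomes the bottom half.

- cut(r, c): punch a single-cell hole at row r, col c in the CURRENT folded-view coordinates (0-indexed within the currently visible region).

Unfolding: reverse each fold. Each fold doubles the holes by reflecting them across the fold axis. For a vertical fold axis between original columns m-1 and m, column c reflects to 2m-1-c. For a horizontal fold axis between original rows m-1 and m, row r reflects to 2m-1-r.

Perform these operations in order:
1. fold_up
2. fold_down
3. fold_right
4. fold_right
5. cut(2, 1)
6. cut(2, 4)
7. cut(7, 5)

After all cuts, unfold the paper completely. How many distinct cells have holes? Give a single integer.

Op 1 fold_up: fold axis h@16; visible region now rows[0,16) x cols[0,32) = 16x32
Op 2 fold_down: fold axis h@8; visible region now rows[8,16) x cols[0,32) = 8x32
Op 3 fold_right: fold axis v@16; visible region now rows[8,16) x cols[16,32) = 8x16
Op 4 fold_right: fold axis v@24; visible region now rows[8,16) x cols[24,32) = 8x8
Op 5 cut(2, 1): punch at orig (10,25); cuts so far [(10, 25)]; region rows[8,16) x cols[24,32) = 8x8
Op 6 cut(2, 4): punch at orig (10,28); cuts so far [(10, 25), (10, 28)]; region rows[8,16) x cols[24,32) = 8x8
Op 7 cut(7, 5): punch at orig (15,29); cuts so far [(10, 25), (10, 28), (15, 29)]; region rows[8,16) x cols[24,32) = 8x8
Unfold 1 (reflect across v@24): 6 holes -> [(10, 19), (10, 22), (10, 25), (10, 28), (15, 18), (15, 29)]
Unfold 2 (reflect across v@16): 12 holes -> [(10, 3), (10, 6), (10, 9), (10, 12), (10, 19), (10, 22), (10, 25), (10, 28), (15, 2), (15, 13), (15, 18), (15, 29)]
Unfold 3 (reflect across h@8): 24 holes -> [(0, 2), (0, 13), (0, 18), (0, 29), (5, 3), (5, 6), (5, 9), (5, 12), (5, 19), (5, 22), (5, 25), (5, 28), (10, 3), (10, 6), (10, 9), (10, 12), (10, 19), (10, 22), (10, 25), (10, 28), (15, 2), (15, 13), (15, 18), (15, 29)]
Unfold 4 (reflect across h@16): 48 holes -> [(0, 2), (0, 13), (0, 18), (0, 29), (5, 3), (5, 6), (5, 9), (5, 12), (5, 19), (5, 22), (5, 25), (5, 28), (10, 3), (10, 6), (10, 9), (10, 12), (10, 19), (10, 22), (10, 25), (10, 28), (15, 2), (15, 13), (15, 18), (15, 29), (16, 2), (16, 13), (16, 18), (16, 29), (21, 3), (21, 6), (21, 9), (21, 12), (21, 19), (21, 22), (21, 25), (21, 28), (26, 3), (26, 6), (26, 9), (26, 12), (26, 19), (26, 22), (26, 25), (26, 28), (31, 2), (31, 13), (31, 18), (31, 29)]

Answer: 48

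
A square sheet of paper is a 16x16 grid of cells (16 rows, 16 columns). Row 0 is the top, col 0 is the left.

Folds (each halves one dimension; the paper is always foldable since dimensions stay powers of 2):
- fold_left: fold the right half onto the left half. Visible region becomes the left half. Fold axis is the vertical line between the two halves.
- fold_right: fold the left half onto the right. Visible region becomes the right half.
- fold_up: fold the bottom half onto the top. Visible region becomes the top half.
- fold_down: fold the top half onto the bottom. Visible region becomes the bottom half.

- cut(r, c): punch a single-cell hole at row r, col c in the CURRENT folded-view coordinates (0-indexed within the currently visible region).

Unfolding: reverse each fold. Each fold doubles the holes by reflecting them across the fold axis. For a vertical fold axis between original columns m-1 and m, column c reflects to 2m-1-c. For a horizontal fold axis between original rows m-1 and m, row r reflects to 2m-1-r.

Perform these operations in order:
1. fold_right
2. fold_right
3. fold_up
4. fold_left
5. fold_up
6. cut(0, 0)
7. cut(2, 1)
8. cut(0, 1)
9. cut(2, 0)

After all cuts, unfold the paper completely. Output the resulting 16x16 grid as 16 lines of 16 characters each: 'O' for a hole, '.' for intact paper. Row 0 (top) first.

Answer: OOOOOOOOOOOOOOOO
................
OOOOOOOOOOOOOOOO
................
................
OOOOOOOOOOOOOOOO
................
OOOOOOOOOOOOOOOO
OOOOOOOOOOOOOOOO
................
OOOOOOOOOOOOOOOO
................
................
OOOOOOOOOOOOOOOO
................
OOOOOOOOOOOOOOOO

Derivation:
Op 1 fold_right: fold axis v@8; visible region now rows[0,16) x cols[8,16) = 16x8
Op 2 fold_right: fold axis v@12; visible region now rows[0,16) x cols[12,16) = 16x4
Op 3 fold_up: fold axis h@8; visible region now rows[0,8) x cols[12,16) = 8x4
Op 4 fold_left: fold axis v@14; visible region now rows[0,8) x cols[12,14) = 8x2
Op 5 fold_up: fold axis h@4; visible region now rows[0,4) x cols[12,14) = 4x2
Op 6 cut(0, 0): punch at orig (0,12); cuts so far [(0, 12)]; region rows[0,4) x cols[12,14) = 4x2
Op 7 cut(2, 1): punch at orig (2,13); cuts so far [(0, 12), (2, 13)]; region rows[0,4) x cols[12,14) = 4x2
Op 8 cut(0, 1): punch at orig (0,13); cuts so far [(0, 12), (0, 13), (2, 13)]; region rows[0,4) x cols[12,14) = 4x2
Op 9 cut(2, 0): punch at orig (2,12); cuts so far [(0, 12), (0, 13), (2, 12), (2, 13)]; region rows[0,4) x cols[12,14) = 4x2
Unfold 1 (reflect across h@4): 8 holes -> [(0, 12), (0, 13), (2, 12), (2, 13), (5, 12), (5, 13), (7, 12), (7, 13)]
Unfold 2 (reflect across v@14): 16 holes -> [(0, 12), (0, 13), (0, 14), (0, 15), (2, 12), (2, 13), (2, 14), (2, 15), (5, 12), (5, 13), (5, 14), (5, 15), (7, 12), (7, 13), (7, 14), (7, 15)]
Unfold 3 (reflect across h@8): 32 holes -> [(0, 12), (0, 13), (0, 14), (0, 15), (2, 12), (2, 13), (2, 14), (2, 15), (5, 12), (5, 13), (5, 14), (5, 15), (7, 12), (7, 13), (7, 14), (7, 15), (8, 12), (8, 13), (8, 14), (8, 15), (10, 12), (10, 13), (10, 14), (10, 15), (13, 12), (13, 13), (13, 14), (13, 15), (15, 12), (15, 13), (15, 14), (15, 15)]
Unfold 4 (reflect across v@12): 64 holes -> [(0, 8), (0, 9), (0, 10), (0, 11), (0, 12), (0, 13), (0, 14), (0, 15), (2, 8), (2, 9), (2, 10), (2, 11), (2, 12), (2, 13), (2, 14), (2, 15), (5, 8), (5, 9), (5, 10), (5, 11), (5, 12), (5, 13), (5, 14), (5, 15), (7, 8), (7, 9), (7, 10), (7, 11), (7, 12), (7, 13), (7, 14), (7, 15), (8, 8), (8, 9), (8, 10), (8, 11), (8, 12), (8, 13), (8, 14), (8, 15), (10, 8), (10, 9), (10, 10), (10, 11), (10, 12), (10, 13), (10, 14), (10, 15), (13, 8), (13, 9), (13, 10), (13, 11), (13, 12), (13, 13), (13, 14), (13, 15), (15, 8), (15, 9), (15, 10), (15, 11), (15, 12), (15, 13), (15, 14), (15, 15)]
Unfold 5 (reflect across v@8): 128 holes -> [(0, 0), (0, 1), (0, 2), (0, 3), (0, 4), (0, 5), (0, 6), (0, 7), (0, 8), (0, 9), (0, 10), (0, 11), (0, 12), (0, 13), (0, 14), (0, 15), (2, 0), (2, 1), (2, 2), (2, 3), (2, 4), (2, 5), (2, 6), (2, 7), (2, 8), (2, 9), (2, 10), (2, 11), (2, 12), (2, 13), (2, 14), (2, 15), (5, 0), (5, 1), (5, 2), (5, 3), (5, 4), (5, 5), (5, 6), (5, 7), (5, 8), (5, 9), (5, 10), (5, 11), (5, 12), (5, 13), (5, 14), (5, 15), (7, 0), (7, 1), (7, 2), (7, 3), (7, 4), (7, 5), (7, 6), (7, 7), (7, 8), (7, 9), (7, 10), (7, 11), (7, 12), (7, 13), (7, 14), (7, 15), (8, 0), (8, 1), (8, 2), (8, 3), (8, 4), (8, 5), (8, 6), (8, 7), (8, 8), (8, 9), (8, 10), (8, 11), (8, 12), (8, 13), (8, 14), (8, 15), (10, 0), (10, 1), (10, 2), (10, 3), (10, 4), (10, 5), (10, 6), (10, 7), (10, 8), (10, 9), (10, 10), (10, 11), (10, 12), (10, 13), (10, 14), (10, 15), (13, 0), (13, 1), (13, 2), (13, 3), (13, 4), (13, 5), (13, 6), (13, 7), (13, 8), (13, 9), (13, 10), (13, 11), (13, 12), (13, 13), (13, 14), (13, 15), (15, 0), (15, 1), (15, 2), (15, 3), (15, 4), (15, 5), (15, 6), (15, 7), (15, 8), (15, 9), (15, 10), (15, 11), (15, 12), (15, 13), (15, 14), (15, 15)]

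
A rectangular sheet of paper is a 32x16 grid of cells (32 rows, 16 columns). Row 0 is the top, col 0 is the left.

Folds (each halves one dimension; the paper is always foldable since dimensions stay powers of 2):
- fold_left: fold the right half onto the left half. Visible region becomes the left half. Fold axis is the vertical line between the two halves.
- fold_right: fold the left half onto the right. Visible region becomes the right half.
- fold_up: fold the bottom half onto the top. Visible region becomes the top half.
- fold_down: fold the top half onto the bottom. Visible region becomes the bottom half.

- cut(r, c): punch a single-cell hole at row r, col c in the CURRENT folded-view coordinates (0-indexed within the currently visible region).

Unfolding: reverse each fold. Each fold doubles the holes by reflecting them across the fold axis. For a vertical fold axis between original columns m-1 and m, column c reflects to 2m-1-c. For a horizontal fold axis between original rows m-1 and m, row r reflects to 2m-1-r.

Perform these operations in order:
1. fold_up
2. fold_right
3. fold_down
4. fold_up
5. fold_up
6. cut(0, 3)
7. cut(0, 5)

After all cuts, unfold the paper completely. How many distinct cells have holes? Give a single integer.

Op 1 fold_up: fold axis h@16; visible region now rows[0,16) x cols[0,16) = 16x16
Op 2 fold_right: fold axis v@8; visible region now rows[0,16) x cols[8,16) = 16x8
Op 3 fold_down: fold axis h@8; visible region now rows[8,16) x cols[8,16) = 8x8
Op 4 fold_up: fold axis h@12; visible region now rows[8,12) x cols[8,16) = 4x8
Op 5 fold_up: fold axis h@10; visible region now rows[8,10) x cols[8,16) = 2x8
Op 6 cut(0, 3): punch at orig (8,11); cuts so far [(8, 11)]; region rows[8,10) x cols[8,16) = 2x8
Op 7 cut(0, 5): punch at orig (8,13); cuts so far [(8, 11), (8, 13)]; region rows[8,10) x cols[8,16) = 2x8
Unfold 1 (reflect across h@10): 4 holes -> [(8, 11), (8, 13), (11, 11), (11, 13)]
Unfold 2 (reflect across h@12): 8 holes -> [(8, 11), (8, 13), (11, 11), (11, 13), (12, 11), (12, 13), (15, 11), (15, 13)]
Unfold 3 (reflect across h@8): 16 holes -> [(0, 11), (0, 13), (3, 11), (3, 13), (4, 11), (4, 13), (7, 11), (7, 13), (8, 11), (8, 13), (11, 11), (11, 13), (12, 11), (12, 13), (15, 11), (15, 13)]
Unfold 4 (reflect across v@8): 32 holes -> [(0, 2), (0, 4), (0, 11), (0, 13), (3, 2), (3, 4), (3, 11), (3, 13), (4, 2), (4, 4), (4, 11), (4, 13), (7, 2), (7, 4), (7, 11), (7, 13), (8, 2), (8, 4), (8, 11), (8, 13), (11, 2), (11, 4), (11, 11), (11, 13), (12, 2), (12, 4), (12, 11), (12, 13), (15, 2), (15, 4), (15, 11), (15, 13)]
Unfold 5 (reflect across h@16): 64 holes -> [(0, 2), (0, 4), (0, 11), (0, 13), (3, 2), (3, 4), (3, 11), (3, 13), (4, 2), (4, 4), (4, 11), (4, 13), (7, 2), (7, 4), (7, 11), (7, 13), (8, 2), (8, 4), (8, 11), (8, 13), (11, 2), (11, 4), (11, 11), (11, 13), (12, 2), (12, 4), (12, 11), (12, 13), (15, 2), (15, 4), (15, 11), (15, 13), (16, 2), (16, 4), (16, 11), (16, 13), (19, 2), (19, 4), (19, 11), (19, 13), (20, 2), (20, 4), (20, 11), (20, 13), (23, 2), (23, 4), (23, 11), (23, 13), (24, 2), (24, 4), (24, 11), (24, 13), (27, 2), (27, 4), (27, 11), (27, 13), (28, 2), (28, 4), (28, 11), (28, 13), (31, 2), (31, 4), (31, 11), (31, 13)]

Answer: 64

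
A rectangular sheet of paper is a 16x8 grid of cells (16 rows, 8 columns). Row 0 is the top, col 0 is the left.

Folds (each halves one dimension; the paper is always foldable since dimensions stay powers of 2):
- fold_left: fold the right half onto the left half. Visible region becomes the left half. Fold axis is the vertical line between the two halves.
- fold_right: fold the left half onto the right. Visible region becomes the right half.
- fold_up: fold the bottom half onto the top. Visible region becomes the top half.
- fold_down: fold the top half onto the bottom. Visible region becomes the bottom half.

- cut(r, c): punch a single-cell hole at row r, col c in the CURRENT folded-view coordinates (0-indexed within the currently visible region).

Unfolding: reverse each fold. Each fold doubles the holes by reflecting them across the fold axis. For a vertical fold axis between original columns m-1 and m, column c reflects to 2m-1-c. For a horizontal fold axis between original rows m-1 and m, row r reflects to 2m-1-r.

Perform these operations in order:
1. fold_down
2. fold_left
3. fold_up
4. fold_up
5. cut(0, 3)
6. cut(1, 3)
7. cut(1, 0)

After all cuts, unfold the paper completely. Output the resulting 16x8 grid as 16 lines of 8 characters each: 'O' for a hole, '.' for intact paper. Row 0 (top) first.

Op 1 fold_down: fold axis h@8; visible region now rows[8,16) x cols[0,8) = 8x8
Op 2 fold_left: fold axis v@4; visible region now rows[8,16) x cols[0,4) = 8x4
Op 3 fold_up: fold axis h@12; visible region now rows[8,12) x cols[0,4) = 4x4
Op 4 fold_up: fold axis h@10; visible region now rows[8,10) x cols[0,4) = 2x4
Op 5 cut(0, 3): punch at orig (8,3); cuts so far [(8, 3)]; region rows[8,10) x cols[0,4) = 2x4
Op 6 cut(1, 3): punch at orig (9,3); cuts so far [(8, 3), (9, 3)]; region rows[8,10) x cols[0,4) = 2x4
Op 7 cut(1, 0): punch at orig (9,0); cuts so far [(8, 3), (9, 0), (9, 3)]; region rows[8,10) x cols[0,4) = 2x4
Unfold 1 (reflect across h@10): 6 holes -> [(8, 3), (9, 0), (9, 3), (10, 0), (10, 3), (11, 3)]
Unfold 2 (reflect across h@12): 12 holes -> [(8, 3), (9, 0), (9, 3), (10, 0), (10, 3), (11, 3), (12, 3), (13, 0), (13, 3), (14, 0), (14, 3), (15, 3)]
Unfold 3 (reflect across v@4): 24 holes -> [(8, 3), (8, 4), (9, 0), (9, 3), (9, 4), (9, 7), (10, 0), (10, 3), (10, 4), (10, 7), (11, 3), (11, 4), (12, 3), (12, 4), (13, 0), (13, 3), (13, 4), (13, 7), (14, 0), (14, 3), (14, 4), (14, 7), (15, 3), (15, 4)]
Unfold 4 (reflect across h@8): 48 holes -> [(0, 3), (0, 4), (1, 0), (1, 3), (1, 4), (1, 7), (2, 0), (2, 3), (2, 4), (2, 7), (3, 3), (3, 4), (4, 3), (4, 4), (5, 0), (5, 3), (5, 4), (5, 7), (6, 0), (6, 3), (6, 4), (6, 7), (7, 3), (7, 4), (8, 3), (8, 4), (9, 0), (9, 3), (9, 4), (9, 7), (10, 0), (10, 3), (10, 4), (10, 7), (11, 3), (11, 4), (12, 3), (12, 4), (13, 0), (13, 3), (13, 4), (13, 7), (14, 0), (14, 3), (14, 4), (14, 7), (15, 3), (15, 4)]

Answer: ...OO...
O..OO..O
O..OO..O
...OO...
...OO...
O..OO..O
O..OO..O
...OO...
...OO...
O..OO..O
O..OO..O
...OO...
...OO...
O..OO..O
O..OO..O
...OO...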